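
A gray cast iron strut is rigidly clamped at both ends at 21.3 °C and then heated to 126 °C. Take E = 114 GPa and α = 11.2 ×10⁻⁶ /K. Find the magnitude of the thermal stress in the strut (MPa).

134 MPa

ΔT = 104.7 K. Constrained thermal stress σ = E·α·ΔT = 114.0×10³ MPa × 11.2×10⁻⁶ × 104.7 = 134 MPa (compressive).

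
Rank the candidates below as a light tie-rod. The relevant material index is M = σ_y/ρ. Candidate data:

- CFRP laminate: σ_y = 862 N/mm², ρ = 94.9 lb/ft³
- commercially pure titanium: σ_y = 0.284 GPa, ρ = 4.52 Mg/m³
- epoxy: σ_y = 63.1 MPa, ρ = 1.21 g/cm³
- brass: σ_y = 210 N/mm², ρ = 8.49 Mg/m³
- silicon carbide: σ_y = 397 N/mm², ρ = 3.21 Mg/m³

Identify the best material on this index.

Convert each candidate to consistent units, then evaluate M:
  CFRP laminate: σ_y = 862.0 MPa, ρ = 1520 kg/m³
  commercially pure titanium: σ_y = 284.0 MPa, ρ = 4520 kg/m³
  epoxy: σ_y = 63.10 MPa, ρ = 1210 kg/m³
  brass: σ_y = 210.0 MPa, ρ = 8490 kg/m³
  silicon carbide: σ_y = 397.0 MPa, ρ = 3210 kg/m³
  CFRP laminate: M = 567 kN·m/kg
  silicon carbide: M = 124 kN·m/kg
  commercially pure titanium: M = 62.8 kN·m/kg
  epoxy: M = 52.1 kN·m/kg
  brass: M = 24.7 kN·m/kg
The maximum is for CFRP laminate.

CFRP laminate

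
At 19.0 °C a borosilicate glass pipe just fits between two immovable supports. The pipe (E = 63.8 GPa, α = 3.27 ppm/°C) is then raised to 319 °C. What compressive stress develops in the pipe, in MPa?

62.6 MPa

ΔT = 300.0 K. Constrained thermal stress σ = E·α·ΔT = 63.80×10³ MPa × 3.27×10⁻⁶ × 300.0 = 62.6 MPa (compressive).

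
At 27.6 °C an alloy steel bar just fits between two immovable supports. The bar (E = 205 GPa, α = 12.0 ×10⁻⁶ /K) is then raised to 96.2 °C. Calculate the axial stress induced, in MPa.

ΔT = 68.60 K. Constrained thermal stress σ = E·α·ΔT = 205.0×10³ MPa × 12.0×10⁻⁶ × 68.60 = 169 MPa (compressive).

169 MPa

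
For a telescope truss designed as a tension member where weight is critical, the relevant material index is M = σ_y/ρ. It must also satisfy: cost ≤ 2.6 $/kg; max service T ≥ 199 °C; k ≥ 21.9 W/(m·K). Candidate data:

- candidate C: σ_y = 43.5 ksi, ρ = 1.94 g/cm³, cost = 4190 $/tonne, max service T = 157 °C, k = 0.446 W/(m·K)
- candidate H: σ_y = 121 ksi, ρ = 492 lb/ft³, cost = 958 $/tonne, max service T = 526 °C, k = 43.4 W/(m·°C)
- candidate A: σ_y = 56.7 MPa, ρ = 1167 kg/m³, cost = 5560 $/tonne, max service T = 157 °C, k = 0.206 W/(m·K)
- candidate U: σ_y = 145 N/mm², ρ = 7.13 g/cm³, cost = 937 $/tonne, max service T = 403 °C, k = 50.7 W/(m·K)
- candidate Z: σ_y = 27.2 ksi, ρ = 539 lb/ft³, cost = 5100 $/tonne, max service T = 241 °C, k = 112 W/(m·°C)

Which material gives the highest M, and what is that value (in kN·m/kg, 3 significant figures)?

candidate H, M = 106 kN·m/kg

Screen on constraints: cost ≤ 2.6 $/kg; max service T ≥ 199 °C; k ≥ 21.9 W/(m·K). Survivors: candidate H, candidate U.
Convert each candidate to consistent units, then evaluate M:
  candidate H: σ_y = 834.3 MPa, ρ = 7881 kg/m³
  candidate U: σ_y = 145.0 MPa, ρ = 7130 kg/m³
  candidate H: M = 106 kN·m/kg
  candidate U: M = 20.3 kN·m/kg
Candidate H ranks first.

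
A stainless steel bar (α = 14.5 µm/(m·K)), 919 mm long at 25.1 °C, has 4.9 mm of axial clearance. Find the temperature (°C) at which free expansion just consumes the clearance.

α·L₀·ΔT = 4.9 mm ⇒ ΔT = 4.9 / (14.5×10⁻⁶ × 919.0) = 367.7 K.
T = 25.1 + 367.7 = 392.8 °C.

393 °C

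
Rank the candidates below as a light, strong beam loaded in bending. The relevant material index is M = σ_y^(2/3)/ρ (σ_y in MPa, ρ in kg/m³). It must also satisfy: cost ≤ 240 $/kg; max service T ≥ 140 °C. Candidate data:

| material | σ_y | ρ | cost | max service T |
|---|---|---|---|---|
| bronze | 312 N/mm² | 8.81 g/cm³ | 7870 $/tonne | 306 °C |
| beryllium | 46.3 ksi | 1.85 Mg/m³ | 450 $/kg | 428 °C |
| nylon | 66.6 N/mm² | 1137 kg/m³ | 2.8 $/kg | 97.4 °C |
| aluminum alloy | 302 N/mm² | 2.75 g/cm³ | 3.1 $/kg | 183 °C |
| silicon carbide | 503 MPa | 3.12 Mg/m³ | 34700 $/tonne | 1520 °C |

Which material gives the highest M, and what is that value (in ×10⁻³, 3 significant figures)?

silicon carbide, M = 20.3×10⁻³

Screen on constraints: cost ≤ 240 $/kg; max service T ≥ 140 °C. Survivors: bronze, aluminum alloy, silicon carbide.
After converting to SI:
  bronze: σ_y = 312.0 MPa, ρ = 8810 kg/m³
  aluminum alloy: σ_y = 302.0 MPa, ρ = 2750 kg/m³
  silicon carbide: σ_y = 503.0 MPa, ρ = 3120 kg/m³
  silicon carbide: M = 20.3×10⁻³
  aluminum alloy: M = 16.4×10⁻³
  bronze: M = 5.22×10⁻³
Silicon carbide ranks first.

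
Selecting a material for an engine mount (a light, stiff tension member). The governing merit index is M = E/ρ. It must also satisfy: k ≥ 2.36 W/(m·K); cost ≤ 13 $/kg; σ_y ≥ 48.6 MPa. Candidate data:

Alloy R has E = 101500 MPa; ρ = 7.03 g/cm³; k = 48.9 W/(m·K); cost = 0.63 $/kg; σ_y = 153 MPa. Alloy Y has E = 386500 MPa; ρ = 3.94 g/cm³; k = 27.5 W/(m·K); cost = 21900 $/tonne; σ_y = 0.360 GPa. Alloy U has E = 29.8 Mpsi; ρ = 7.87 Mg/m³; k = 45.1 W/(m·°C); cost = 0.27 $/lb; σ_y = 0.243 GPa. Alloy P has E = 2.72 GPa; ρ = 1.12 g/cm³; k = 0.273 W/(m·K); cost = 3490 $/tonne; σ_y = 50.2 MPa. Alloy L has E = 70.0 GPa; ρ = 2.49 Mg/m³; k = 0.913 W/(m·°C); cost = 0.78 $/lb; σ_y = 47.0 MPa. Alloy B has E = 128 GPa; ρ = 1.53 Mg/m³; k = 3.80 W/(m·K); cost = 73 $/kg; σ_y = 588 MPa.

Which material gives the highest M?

Screen on constraints: k ≥ 2.36 W/(m·K); cost ≤ 13 $/kg; σ_y ≥ 48.6 MPa. Survivors: alloy R, alloy U.
Normalizing units and computing the index:
  alloy R: E = 101.5 GPa, ρ = 7030 kg/m³
  alloy U: E = 205.5 GPa, ρ = 7870 kg/m³
  alloy U: M = 26.1 MN·m/kg
  alloy R: M = 14.4 MN·m/kg
The maximum is for alloy U.

alloy U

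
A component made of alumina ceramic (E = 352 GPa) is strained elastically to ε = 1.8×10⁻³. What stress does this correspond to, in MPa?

σ = E·ε = 352000 MPa × 1.8×10⁻³ = 634 MPa.

634 MPa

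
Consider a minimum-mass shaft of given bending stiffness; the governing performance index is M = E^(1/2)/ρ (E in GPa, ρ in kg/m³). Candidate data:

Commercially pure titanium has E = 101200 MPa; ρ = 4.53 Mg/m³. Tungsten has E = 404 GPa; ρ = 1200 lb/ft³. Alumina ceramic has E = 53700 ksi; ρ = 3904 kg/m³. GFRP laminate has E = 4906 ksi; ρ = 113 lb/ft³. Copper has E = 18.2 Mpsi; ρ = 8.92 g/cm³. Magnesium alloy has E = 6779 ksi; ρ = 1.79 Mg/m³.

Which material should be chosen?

alumina ceramic

Normalizing units and computing the index:
  commercially pure titanium: E = 101.2 GPa, ρ = 4530 kg/m³
  tungsten: E = 404.0 GPa, ρ = 19220 kg/m³
  alumina ceramic: E = 370.2 GPa, ρ = 3904 kg/m³
  GFRP laminate: E = 33.83 GPa, ρ = 1810 kg/m³
  copper: E = 125.5 GPa, ρ = 8920 kg/m³
  magnesium alloy: E = 46.74 GPa, ρ = 1790 kg/m³
  alumina ceramic: M = 4.93×10⁻³
  magnesium alloy: M = 3.82×10⁻³
  GFRP laminate: M = 3.21×10⁻³
  commercially pure titanium: M = 2.22×10⁻³
  copper: M = 1.26×10⁻³
  tungsten: M = 1.05×10⁻³
The maximum is for alumina ceramic.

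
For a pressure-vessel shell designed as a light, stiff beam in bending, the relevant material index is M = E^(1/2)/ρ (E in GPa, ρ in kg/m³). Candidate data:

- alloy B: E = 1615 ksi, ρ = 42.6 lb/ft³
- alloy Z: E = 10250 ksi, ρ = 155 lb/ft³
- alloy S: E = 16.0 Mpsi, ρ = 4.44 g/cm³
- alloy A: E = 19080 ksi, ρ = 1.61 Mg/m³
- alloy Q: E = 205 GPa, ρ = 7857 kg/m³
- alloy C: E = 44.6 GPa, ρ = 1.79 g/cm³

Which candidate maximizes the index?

alloy A

Normalizing units and computing the index:
  alloy B: E = 11.14 GPa, ρ = 682.4 kg/m³
  alloy Z: E = 70.67 GPa, ρ = 2483 kg/m³
  alloy S: E = 110.3 GPa, ρ = 4440 kg/m³
  alloy A: E = 131.6 GPa, ρ = 1610 kg/m³
  alloy Q: E = 205.0 GPa, ρ = 7857 kg/m³
  alloy C: E = 44.60 GPa, ρ = 1790 kg/m³
  alloy A: M = 7.12×10⁻³
  alloy B: M = 4.89×10⁻³
  alloy C: M = 3.73×10⁻³
  alloy Z: M = 3.39×10⁻³
  alloy S: M = 2.37×10⁻³
  alloy Q: M = 1.82×10⁻³
The maximum is for alloy A.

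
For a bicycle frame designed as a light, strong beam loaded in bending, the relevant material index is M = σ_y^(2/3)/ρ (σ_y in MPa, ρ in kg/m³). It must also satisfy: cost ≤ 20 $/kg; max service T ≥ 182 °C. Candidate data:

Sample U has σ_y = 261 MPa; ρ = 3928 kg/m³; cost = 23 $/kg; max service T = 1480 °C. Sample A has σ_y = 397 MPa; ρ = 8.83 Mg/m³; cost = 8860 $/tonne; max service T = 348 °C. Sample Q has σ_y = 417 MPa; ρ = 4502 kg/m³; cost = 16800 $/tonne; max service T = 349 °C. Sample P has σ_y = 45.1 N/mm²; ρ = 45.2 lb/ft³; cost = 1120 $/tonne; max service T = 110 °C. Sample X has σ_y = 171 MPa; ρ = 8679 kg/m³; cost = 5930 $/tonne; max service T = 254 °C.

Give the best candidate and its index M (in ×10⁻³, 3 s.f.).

sample Q, M = 12.4×10⁻³

Screen on constraints: cost ≤ 20 $/kg; max service T ≥ 182 °C. Survivors: sample A, sample Q, sample X.
Convert each candidate to consistent units, then evaluate M:
  sample A: σ_y = 397.0 MPa, ρ = 8830 kg/m³
  sample Q: σ_y = 417.0 MPa, ρ = 4502 kg/m³
  sample X: σ_y = 171.0 MPa, ρ = 8679 kg/m³
  sample Q: M = 12.4×10⁻³
  sample A: M = 6.12×10⁻³
  sample X: M = 3.55×10⁻³
Sample Q ranks first.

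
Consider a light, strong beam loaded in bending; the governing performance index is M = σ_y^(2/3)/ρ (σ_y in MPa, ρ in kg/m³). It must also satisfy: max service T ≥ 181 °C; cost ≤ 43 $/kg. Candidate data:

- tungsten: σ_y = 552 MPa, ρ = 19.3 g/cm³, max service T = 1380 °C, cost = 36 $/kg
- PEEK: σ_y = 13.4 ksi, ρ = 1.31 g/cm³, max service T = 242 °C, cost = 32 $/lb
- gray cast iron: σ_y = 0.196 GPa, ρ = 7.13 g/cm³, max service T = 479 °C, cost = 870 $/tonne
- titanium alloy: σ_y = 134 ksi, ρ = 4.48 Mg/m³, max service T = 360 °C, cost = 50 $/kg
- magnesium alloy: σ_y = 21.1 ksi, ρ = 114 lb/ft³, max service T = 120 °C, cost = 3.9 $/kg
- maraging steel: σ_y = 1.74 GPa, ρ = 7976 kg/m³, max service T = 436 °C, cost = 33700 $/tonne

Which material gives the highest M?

Screen on constraints: max service T ≥ 181 °C; cost ≤ 43 $/kg. Survivors: tungsten, gray cast iron, maraging steel.
After converting to SI:
  tungsten: σ_y = 552.0 MPa, ρ = 19300 kg/m³
  gray cast iron: σ_y = 196.0 MPa, ρ = 7130 kg/m³
  maraging steel: σ_y = 1740 MPa, ρ = 7976 kg/m³
  maraging steel: M = 18.1×10⁻³
  gray cast iron: M = 4.73×10⁻³
  tungsten: M = 3.49×10⁻³
The maximum is for maraging steel.

maraging steel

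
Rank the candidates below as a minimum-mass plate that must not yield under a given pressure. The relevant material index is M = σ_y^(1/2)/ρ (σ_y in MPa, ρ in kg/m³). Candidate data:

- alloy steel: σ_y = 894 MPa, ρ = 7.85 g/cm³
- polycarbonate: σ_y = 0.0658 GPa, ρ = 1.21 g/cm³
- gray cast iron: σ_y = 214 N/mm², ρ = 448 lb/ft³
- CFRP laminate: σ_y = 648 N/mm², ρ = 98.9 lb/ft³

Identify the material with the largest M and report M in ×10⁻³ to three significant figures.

CFRP laminate, M = 16.1×10⁻³

After converting to SI:
  alloy steel: σ_y = 894.0 MPa, ρ = 7850 kg/m³
  polycarbonate: σ_y = 65.80 MPa, ρ = 1210 kg/m³
  gray cast iron: σ_y = 214.0 MPa, ρ = 7176 kg/m³
  CFRP laminate: σ_y = 648.0 MPa, ρ = 1584 kg/m³
  CFRP laminate: M = 16.1×10⁻³
  polycarbonate: M = 6.70×10⁻³
  alloy steel: M = 3.81×10⁻³
  gray cast iron: M = 2.04×10⁻³
The maximum is for CFRP laminate.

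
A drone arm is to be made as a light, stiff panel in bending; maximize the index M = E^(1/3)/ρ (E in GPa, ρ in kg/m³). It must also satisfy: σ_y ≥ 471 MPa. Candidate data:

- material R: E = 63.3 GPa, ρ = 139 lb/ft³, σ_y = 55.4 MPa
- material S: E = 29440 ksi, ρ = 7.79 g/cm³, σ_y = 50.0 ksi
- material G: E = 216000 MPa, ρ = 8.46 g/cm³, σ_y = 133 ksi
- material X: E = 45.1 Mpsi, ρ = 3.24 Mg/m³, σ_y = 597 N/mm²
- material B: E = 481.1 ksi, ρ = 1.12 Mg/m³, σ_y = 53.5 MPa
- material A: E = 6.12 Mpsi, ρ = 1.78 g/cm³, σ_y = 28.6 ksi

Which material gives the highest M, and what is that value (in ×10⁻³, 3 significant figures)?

material X, M = 2.09×10⁻³

Screen on constraints: σ_y ≥ 471 MPa. Survivors: material G, material X.
In SI units:
  material G: E = 216.0 GPa, ρ = 8460 kg/m³
  material X: E = 311.0 GPa, ρ = 3240 kg/m³
  material X: M = 2.09×10⁻³
  material G: M = 0.709×10⁻³
Material X has the largest M.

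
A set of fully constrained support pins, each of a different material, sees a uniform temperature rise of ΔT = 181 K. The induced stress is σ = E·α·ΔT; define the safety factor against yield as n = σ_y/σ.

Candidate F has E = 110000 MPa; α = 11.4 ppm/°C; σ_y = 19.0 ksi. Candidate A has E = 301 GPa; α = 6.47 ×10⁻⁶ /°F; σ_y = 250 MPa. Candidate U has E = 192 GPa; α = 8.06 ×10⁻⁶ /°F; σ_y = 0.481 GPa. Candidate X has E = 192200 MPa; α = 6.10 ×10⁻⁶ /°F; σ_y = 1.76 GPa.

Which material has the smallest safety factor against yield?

Per material, after unit conversion:
  candidate F: E = 110.0, α = 11.4, σ_y = 131.0 → σ = 227 MPa, n = 0.577
  candidate A: E = 301.0, α = 11.6, σ_y = 250.0 → σ = 634 MPa, n = 0.394
  candidate U: E = 192.0, α = 14.5, σ_y = 481.0 → σ = 504 MPa, n = 0.954
  candidate X: E = 192.2, α = 11.0, σ_y = 1760 → σ = 382 MPa, n = 4.61
The minimum is candidate A at n = 0.394.

candidate A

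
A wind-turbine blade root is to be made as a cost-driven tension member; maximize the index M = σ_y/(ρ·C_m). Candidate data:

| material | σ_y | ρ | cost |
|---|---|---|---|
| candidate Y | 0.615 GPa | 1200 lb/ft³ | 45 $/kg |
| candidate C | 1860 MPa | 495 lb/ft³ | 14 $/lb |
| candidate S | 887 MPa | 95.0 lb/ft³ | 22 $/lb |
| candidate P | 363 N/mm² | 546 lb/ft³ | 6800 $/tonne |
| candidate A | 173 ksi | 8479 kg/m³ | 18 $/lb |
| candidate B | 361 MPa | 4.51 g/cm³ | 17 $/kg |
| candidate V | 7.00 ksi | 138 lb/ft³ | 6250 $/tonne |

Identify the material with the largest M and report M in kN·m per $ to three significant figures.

candidate S, M = 12.0 kN·m per $

Convert each candidate to consistent units, then evaluate M:
  candidate Y: σ_y = 615.0 MPa, ρ = 19220 kg/m³, cost = 45.00 $/kg
  candidate C: σ_y = 1860 MPa, ρ = 7929 kg/m³, cost = 30.86 $/kg
  candidate S: σ_y = 887.0 MPa, ρ = 1522 kg/m³, cost = 48.50 $/kg
  candidate P: σ_y = 363.0 MPa, ρ = 8746 kg/m³, cost = 6.800 $/kg
  candidate A: σ_y = 1193 MPa, ρ = 8479 kg/m³, cost = 39.68 $/kg
  candidate B: σ_y = 361.0 MPa, ρ = 4510 kg/m³, cost = 17.00 $/kg
  candidate V: σ_y = 48.26 MPa, ρ = 2211 kg/m³, cost = 6.250 $/kg
  candidate S: M = 12.0 kN·m per $
  candidate C: M = 7.60 kN·m per $
  candidate P: M = 6.10 kN·m per $
  candidate B: M = 4.71 kN·m per $
  candidate A: M = 3.55 kN·m per $
  candidate V: M = 3.49 kN·m per $
  candidate Y: M = 0.711 kN·m per $
The maximum is for candidate S.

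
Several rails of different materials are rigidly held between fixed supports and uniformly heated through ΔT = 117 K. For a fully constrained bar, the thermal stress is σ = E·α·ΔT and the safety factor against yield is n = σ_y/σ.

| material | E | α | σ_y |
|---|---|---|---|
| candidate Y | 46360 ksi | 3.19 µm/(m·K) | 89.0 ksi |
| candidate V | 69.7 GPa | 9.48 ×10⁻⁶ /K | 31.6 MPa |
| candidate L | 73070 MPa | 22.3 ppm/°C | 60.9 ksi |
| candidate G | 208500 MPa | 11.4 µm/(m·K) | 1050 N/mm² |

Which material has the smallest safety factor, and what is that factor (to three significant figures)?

With everything in SI (GPa, ×10⁻⁶/K, MPa):
  candidate Y: E = 319.6, α = 3.19, σ_y = 613.6 → σ = 119 MPa, n = 5.14
  candidate V: E = 69.70, α = 9.48, σ_y = 31.60 → σ = 77.3 MPa, n = 0.409
  candidate L: E = 73.07, α = 22.3, σ_y = 419.9 → σ = 191 MPa, n = 2.20
  candidate G: E = 208.5, α = 11.4, σ_y = 1050 → σ = 278 MPa, n = 3.78
Smallest n: candidate V with n = 0.409.

candidate V, n = 0.409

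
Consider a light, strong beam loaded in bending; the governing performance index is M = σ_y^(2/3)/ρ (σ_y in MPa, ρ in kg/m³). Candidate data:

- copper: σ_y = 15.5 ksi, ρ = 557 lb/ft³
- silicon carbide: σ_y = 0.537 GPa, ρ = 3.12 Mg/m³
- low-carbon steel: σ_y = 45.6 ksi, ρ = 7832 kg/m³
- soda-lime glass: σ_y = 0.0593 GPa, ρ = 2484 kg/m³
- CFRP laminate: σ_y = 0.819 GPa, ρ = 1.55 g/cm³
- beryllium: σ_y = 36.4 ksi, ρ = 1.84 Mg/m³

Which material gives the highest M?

Convert each candidate to consistent units, then evaluate M:
  copper: σ_y = 106.9 MPa, ρ = 8922 kg/m³
  silicon carbide: σ_y = 537.0 MPa, ρ = 3120 kg/m³
  low-carbon steel: σ_y = 314.4 MPa, ρ = 7832 kg/m³
  soda-lime glass: σ_y = 59.30 MPa, ρ = 2484 kg/m³
  CFRP laminate: σ_y = 819.0 MPa, ρ = 1550 kg/m³
  beryllium: σ_y = 251.0 MPa, ρ = 1840 kg/m³
  CFRP laminate: M = 56.5×10⁻³
  beryllium: M = 21.6×10⁻³
  silicon carbide: M = 21.2×10⁻³
  soda-lime glass: M = 6.12×10⁻³
  low-carbon steel: M = 5.90×10⁻³
  copper: M = 2.52×10⁻³
CFRP laminate ranks first.

CFRP laminate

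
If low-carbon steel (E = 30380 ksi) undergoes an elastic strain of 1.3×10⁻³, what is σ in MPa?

272 MPa

E = 30380 ksi = 209.5 GPa.
σ = E·ε = 209500 MPa × 1.3×10⁻³ = 272 MPa.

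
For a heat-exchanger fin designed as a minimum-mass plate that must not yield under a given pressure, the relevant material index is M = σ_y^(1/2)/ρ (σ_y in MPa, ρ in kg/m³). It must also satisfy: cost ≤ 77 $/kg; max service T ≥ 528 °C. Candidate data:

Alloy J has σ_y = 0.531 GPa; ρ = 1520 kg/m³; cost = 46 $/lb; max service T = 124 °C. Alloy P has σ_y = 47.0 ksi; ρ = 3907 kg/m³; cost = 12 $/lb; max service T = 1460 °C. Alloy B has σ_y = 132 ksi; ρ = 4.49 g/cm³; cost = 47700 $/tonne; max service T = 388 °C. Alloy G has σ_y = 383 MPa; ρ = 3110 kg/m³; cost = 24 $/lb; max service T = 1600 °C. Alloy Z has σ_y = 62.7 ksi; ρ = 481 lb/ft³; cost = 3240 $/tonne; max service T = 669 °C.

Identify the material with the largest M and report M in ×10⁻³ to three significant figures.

alloy G, M = 6.29×10⁻³

Screen on constraints: cost ≤ 77 $/kg; max service T ≥ 528 °C. Survivors: alloy P, alloy G, alloy Z.
Putting every candidate on a common basis:
  alloy P: σ_y = 324.1 MPa, ρ = 3907 kg/m³
  alloy G: σ_y = 383.0 MPa, ρ = 3110 kg/m³
  alloy Z: σ_y = 432.3 MPa, ρ = 7705 kg/m³
  alloy G: M = 6.29×10⁻³
  alloy P: M = 4.61×10⁻³
  alloy Z: M = 2.70×10⁻³
Alloy G ranks first.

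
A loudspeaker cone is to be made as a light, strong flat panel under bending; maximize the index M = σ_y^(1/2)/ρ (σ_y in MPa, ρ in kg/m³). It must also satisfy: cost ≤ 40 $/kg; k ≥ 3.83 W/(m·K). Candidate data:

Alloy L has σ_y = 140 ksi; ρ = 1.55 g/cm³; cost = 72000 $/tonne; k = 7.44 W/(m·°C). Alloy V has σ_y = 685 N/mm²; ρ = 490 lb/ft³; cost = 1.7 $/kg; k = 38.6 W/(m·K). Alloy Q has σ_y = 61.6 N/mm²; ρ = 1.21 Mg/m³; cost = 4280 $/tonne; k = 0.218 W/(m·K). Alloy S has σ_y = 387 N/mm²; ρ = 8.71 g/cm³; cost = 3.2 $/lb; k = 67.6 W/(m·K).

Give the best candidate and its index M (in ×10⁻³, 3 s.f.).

Screen on constraints: cost ≤ 40 $/kg; k ≥ 3.83 W/(m·K). Survivors: alloy V, alloy S.
Normalizing units and computing the index:
  alloy V: σ_y = 685.0 MPa, ρ = 7849 kg/m³
  alloy S: σ_y = 387.0 MPa, ρ = 8710 kg/m³
  alloy V: M = 3.33×10⁻³
  alloy S: M = 2.26×10⁻³
The maximum is for alloy V.

alloy V, M = 3.33×10⁻³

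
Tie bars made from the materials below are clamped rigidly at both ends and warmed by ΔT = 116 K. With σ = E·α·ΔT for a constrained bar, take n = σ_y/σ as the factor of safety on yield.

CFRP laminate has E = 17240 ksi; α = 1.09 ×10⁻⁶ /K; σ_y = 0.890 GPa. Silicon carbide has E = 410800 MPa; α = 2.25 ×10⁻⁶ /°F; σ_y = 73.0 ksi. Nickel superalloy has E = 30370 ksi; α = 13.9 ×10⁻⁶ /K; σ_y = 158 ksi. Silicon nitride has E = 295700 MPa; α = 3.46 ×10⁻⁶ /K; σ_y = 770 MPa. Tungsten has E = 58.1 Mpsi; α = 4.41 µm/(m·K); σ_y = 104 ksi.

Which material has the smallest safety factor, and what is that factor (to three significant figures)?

With everything in SI (GPa, ×10⁻⁶/K, MPa):
  CFRP laminate: E = 118.9, α = 1.09, σ_y = 890.0 → σ = 15.0 MPa, n = 59.2
  silicon carbide: E = 410.8, α = 4.05, σ_y = 503.3 → σ = 193 MPa, n = 2.61
  nickel superalloy: E = 209.4, α = 13.9, σ_y = 1089 → σ = 338 MPa, n = 3.23
  silicon nitride: E = 295.7, α = 3.46, σ_y = 770.0 → σ = 119 MPa, n = 6.49
  tungsten: E = 400.6, α = 4.41, σ_y = 717.1 → σ = 205 MPa, n = 3.50
Silicon carbide has the lowest safety factor, n = 2.61.

silicon carbide, n = 2.61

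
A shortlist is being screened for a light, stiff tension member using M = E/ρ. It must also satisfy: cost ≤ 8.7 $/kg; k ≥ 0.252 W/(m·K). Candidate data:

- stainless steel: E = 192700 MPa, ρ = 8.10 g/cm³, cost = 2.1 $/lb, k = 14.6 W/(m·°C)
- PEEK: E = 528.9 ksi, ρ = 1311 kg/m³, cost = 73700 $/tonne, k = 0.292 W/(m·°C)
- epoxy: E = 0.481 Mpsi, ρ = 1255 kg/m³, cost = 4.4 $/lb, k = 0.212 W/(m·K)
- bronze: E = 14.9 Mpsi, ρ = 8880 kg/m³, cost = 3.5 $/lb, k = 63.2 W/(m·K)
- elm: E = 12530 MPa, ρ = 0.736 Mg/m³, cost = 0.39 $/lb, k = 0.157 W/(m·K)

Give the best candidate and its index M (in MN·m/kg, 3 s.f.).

Screen on constraints: cost ≤ 8.7 $/kg; k ≥ 0.252 W/(m·K). Survivors: stainless steel, bronze.
Normalizing units and computing the index:
  stainless steel: E = 192.7 GPa, ρ = 8100 kg/m³
  bronze: E = 102.7 GPa, ρ = 8880 kg/m³
  stainless steel: M = 23.8 MN·m/kg
  bronze: M = 11.6 MN·m/kg
Highest index: stainless steel.

stainless steel, M = 23.8 MN·m/kg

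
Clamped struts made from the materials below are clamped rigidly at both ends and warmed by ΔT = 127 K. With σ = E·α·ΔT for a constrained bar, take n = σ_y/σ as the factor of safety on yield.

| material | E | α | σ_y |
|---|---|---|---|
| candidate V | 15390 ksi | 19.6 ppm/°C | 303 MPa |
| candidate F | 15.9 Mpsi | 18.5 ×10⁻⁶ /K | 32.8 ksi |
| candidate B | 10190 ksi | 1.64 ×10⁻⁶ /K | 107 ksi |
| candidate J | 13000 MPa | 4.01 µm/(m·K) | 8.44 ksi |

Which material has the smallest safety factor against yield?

Per material, after unit conversion:
  candidate V: E = 106.1, α = 19.6, σ_y = 303.0 → σ = 264 MPa, n = 1.15
  candidate F: E = 109.6, α = 18.5, σ_y = 226.1 → σ = 258 MPa, n = 0.878
  candidate B: E = 70.26, α = 1.64, σ_y = 737.7 → σ = 14.6 MPa, n = 50.4
  candidate J: E = 13.00, α = 4.01, σ_y = 58.19 → σ = 6.62 MPa, n = 8.79
Candidate F has the lowest safety factor, n = 0.878.

candidate F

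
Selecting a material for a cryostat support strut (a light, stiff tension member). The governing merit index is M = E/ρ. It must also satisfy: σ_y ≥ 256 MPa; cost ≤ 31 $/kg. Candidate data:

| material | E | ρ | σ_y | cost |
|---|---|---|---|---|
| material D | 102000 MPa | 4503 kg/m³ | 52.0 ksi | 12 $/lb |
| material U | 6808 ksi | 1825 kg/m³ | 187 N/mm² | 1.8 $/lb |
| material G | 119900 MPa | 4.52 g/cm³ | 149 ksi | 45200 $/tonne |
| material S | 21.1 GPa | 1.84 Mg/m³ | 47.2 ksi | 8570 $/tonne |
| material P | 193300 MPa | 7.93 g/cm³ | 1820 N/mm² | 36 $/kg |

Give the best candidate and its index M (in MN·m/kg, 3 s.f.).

material D, M = 22.7 MN·m/kg

Screen on constraints: σ_y ≥ 256 MPa; cost ≤ 31 $/kg. Survivors: material D, material S.
Putting every candidate on a common basis:
  material D: E = 102.0 GPa, ρ = 4503 kg/m³
  material S: E = 21.10 GPa, ρ = 1840 kg/m³
  material D: M = 22.7 MN·m/kg
  material S: M = 11.5 MN·m/kg
Material D has the largest M.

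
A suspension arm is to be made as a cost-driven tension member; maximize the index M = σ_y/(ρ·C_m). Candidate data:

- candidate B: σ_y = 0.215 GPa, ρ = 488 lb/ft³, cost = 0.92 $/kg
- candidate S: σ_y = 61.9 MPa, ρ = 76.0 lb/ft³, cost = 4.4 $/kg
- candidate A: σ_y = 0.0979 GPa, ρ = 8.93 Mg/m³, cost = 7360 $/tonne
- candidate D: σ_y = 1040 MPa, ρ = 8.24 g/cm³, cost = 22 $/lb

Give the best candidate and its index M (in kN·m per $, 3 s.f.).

candidate B, M = 29.9 kN·m per $

In SI units:
  candidate B: σ_y = 215.0 MPa, ρ = 7817 kg/m³, cost = 0.9200 $/kg
  candidate S: σ_y = 61.90 MPa, ρ = 1217 kg/m³, cost = 4.400 $/kg
  candidate A: σ_y = 97.90 MPa, ρ = 8930 kg/m³, cost = 7.360 $/kg
  candidate D: σ_y = 1040 MPa, ρ = 8240 kg/m³, cost = 48.50 $/kg
  candidate B: M = 29.9 kN·m per $
  candidate S: M = 11.6 kN·m per $
  candidate D: M = 2.60 kN·m per $
  candidate A: M = 1.49 kN·m per $
Candidate B has the largest M.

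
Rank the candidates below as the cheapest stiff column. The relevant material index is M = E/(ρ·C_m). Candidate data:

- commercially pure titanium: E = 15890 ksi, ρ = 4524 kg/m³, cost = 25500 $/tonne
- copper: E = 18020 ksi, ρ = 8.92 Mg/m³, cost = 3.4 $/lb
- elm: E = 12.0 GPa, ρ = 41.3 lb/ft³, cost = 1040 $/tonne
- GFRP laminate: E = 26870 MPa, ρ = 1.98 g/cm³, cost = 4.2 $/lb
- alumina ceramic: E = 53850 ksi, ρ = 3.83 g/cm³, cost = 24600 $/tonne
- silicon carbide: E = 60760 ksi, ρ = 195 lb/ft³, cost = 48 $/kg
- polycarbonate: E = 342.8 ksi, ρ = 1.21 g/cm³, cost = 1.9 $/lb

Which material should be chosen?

elm

After converting to SI:
  commercially pure titanium: E = 109.6 GPa, ρ = 4524 kg/m³, cost = 25.50 $/kg
  copper: E = 124.2 GPa, ρ = 8920 kg/m³, cost = 7.496 $/kg
  elm: E = 12.00 GPa, ρ = 661.6 kg/m³, cost = 1.040 $/kg
  GFRP laminate: E = 26.87 GPa, ρ = 1980 kg/m³, cost = 9.259 $/kg
  alumina ceramic: E = 371.3 GPa, ρ = 3830 kg/m³, cost = 24.60 $/kg
  silicon carbide: E = 418.9 GPa, ρ = 3124 kg/m³, cost = 48.00 $/kg
  polycarbonate: E = 2.364 GPa, ρ = 1210 kg/m³, cost = 4.189 $/kg
  elm: M = 17.4 MN·m per $
  alumina ceramic: M = 3.94 MN·m per $
  silicon carbide: M = 2.79 MN·m per $
  copper: M = 1.86 MN·m per $
  GFRP laminate: M = 1.47 MN·m per $
  commercially pure titanium: M = 0.950 MN·m per $
  polycarbonate: M = 0.466 MN·m per $
The maximum is for elm.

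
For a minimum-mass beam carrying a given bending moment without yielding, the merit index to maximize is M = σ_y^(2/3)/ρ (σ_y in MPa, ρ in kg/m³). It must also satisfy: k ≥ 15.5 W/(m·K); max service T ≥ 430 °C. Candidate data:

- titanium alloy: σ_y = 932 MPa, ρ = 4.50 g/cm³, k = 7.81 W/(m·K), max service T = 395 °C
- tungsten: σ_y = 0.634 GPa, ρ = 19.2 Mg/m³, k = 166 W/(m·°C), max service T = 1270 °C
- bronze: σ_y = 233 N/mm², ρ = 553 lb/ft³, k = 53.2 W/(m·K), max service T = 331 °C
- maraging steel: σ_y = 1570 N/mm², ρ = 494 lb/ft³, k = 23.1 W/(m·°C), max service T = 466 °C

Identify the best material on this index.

maraging steel

Screen on constraints: k ≥ 15.5 W/(m·K); max service T ≥ 430 °C. Survivors: tungsten, maraging steel.
Normalizing units and computing the index:
  tungsten: σ_y = 634.0 MPa, ρ = 19200 kg/m³
  maraging steel: σ_y = 1570 MPa, ρ = 7913 kg/m³
  maraging steel: M = 17.1×10⁻³
  tungsten: M = 3.84×10⁻³
The maximum is for maraging steel.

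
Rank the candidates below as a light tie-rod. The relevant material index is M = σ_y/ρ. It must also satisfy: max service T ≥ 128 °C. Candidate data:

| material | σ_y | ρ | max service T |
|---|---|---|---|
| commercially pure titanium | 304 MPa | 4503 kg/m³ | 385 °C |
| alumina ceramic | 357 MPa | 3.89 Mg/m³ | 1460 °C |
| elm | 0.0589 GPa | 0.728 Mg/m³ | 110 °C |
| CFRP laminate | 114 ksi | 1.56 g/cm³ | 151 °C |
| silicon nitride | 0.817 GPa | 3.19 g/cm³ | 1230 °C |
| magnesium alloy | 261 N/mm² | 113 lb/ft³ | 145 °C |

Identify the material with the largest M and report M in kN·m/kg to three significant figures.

Screen on constraints: max service T ≥ 128 °C. Survivors: commercially pure titanium, alumina ceramic, CFRP laminate, silicon nitride, magnesium alloy.
Normalizing units and computing the index:
  commercially pure titanium: σ_y = 304.0 MPa, ρ = 4503 kg/m³
  alumina ceramic: σ_y = 357.0 MPa, ρ = 3890 kg/m³
  CFRP laminate: σ_y = 786.0 MPa, ρ = 1560 kg/m³
  silicon nitride: σ_y = 817.0 MPa, ρ = 3190 kg/m³
  magnesium alloy: σ_y = 261.0 MPa, ρ = 1810 kg/m³
  CFRP laminate: M = 504 kN·m/kg
  silicon nitride: M = 256 kN·m/kg
  magnesium alloy: M = 144 kN·m/kg
  alumina ceramic: M = 91.8 kN·m/kg
  commercially pure titanium: M = 67.5 kN·m/kg
The maximum is for CFRP laminate.

CFRP laminate, M = 504 kN·m/kg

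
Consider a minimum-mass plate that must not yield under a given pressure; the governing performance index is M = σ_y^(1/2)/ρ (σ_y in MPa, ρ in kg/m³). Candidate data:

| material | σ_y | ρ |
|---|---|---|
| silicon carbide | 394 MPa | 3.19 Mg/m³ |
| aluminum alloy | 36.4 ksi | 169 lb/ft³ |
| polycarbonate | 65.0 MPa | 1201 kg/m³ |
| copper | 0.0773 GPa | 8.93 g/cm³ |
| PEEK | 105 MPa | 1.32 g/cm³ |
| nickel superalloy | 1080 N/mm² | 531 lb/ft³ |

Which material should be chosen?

PEEK

Convert each candidate to consistent units, then evaluate M:
  silicon carbide: σ_y = 394.0 MPa, ρ = 3190 kg/m³
  aluminum alloy: σ_y = 251.0 MPa, ρ = 2707 kg/m³
  polycarbonate: σ_y = 65.00 MPa, ρ = 1201 kg/m³
  copper: σ_y = 77.30 MPa, ρ = 8930 kg/m³
  PEEK: σ_y = 105.0 MPa, ρ = 1320 kg/m³
  nickel superalloy: σ_y = 1080 MPa, ρ = 8506 kg/m³
  PEEK: M = 7.76×10⁻³
  polycarbonate: M = 6.71×10⁻³
  silicon carbide: M = 6.22×10⁻³
  aluminum alloy: M = 5.85×10⁻³
  nickel superalloy: M = 3.86×10⁻³
  copper: M = 0.985×10⁻³
Highest index: PEEK.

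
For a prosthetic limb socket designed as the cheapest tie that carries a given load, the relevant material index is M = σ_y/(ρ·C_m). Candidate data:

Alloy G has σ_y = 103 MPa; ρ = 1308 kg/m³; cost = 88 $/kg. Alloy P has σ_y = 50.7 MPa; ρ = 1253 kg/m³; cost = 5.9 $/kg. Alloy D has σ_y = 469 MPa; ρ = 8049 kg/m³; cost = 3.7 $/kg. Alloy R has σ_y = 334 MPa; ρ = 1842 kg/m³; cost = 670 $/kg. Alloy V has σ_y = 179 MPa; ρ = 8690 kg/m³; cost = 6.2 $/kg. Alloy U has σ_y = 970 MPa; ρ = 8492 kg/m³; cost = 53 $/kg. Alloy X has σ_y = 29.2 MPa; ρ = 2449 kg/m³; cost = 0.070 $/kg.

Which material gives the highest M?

alloy X

Per-candidate index values:
  alloy X: M = 170 kN·m per $
  alloy D: M = 15.7 kN·m per $
  alloy P: M = 6.86 kN·m per $
  alloy V: M = 3.32 kN·m per $
  alloy U: M = 2.16 kN·m per $
  alloy G: M = 0.895 kN·m per $
  alloy R: M = 0.271 kN·m per $
Highest index: alloy X.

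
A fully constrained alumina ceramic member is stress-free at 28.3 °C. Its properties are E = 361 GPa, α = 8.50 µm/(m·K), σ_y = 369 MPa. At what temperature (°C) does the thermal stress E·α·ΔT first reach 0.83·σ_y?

E·α·ΔT = 306.3 MPa ⇒ ΔT = 306.3 / (361.0×10³ × 8.50×10⁻⁶) = 99.81 K.
T = 28.3 + 99.81 = 128.1 °C.

128 °C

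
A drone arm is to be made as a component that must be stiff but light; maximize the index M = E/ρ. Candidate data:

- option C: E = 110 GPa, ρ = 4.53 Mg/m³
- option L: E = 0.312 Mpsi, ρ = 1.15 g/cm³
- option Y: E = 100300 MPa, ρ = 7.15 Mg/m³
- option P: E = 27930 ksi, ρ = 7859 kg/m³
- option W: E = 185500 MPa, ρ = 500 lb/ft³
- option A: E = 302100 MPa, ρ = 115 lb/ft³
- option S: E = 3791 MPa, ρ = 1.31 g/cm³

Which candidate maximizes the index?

option A

In SI units:
  option C: E = 110.0 GPa, ρ = 4530 kg/m³
  option L: E = 2.151 GPa, ρ = 1150 kg/m³
  option Y: E = 100.3 GPa, ρ = 7150 kg/m³
  option P: E = 192.6 GPa, ρ = 7859 kg/m³
  option W: E = 185.5 GPa, ρ = 8009 kg/m³
  option A: E = 302.1 GPa, ρ = 1842 kg/m³
  option S: E = 3.791 GPa, ρ = 1310 kg/m³
  option A: M = 164 MN·m/kg
  option P: M = 24.5 MN·m/kg
  option C: M = 24.3 MN·m/kg
  option W: M = 23.2 MN·m/kg
  option Y: M = 14.0 MN·m/kg
  option S: M = 2.89 MN·m/kg
  option L: M = 1.87 MN·m/kg
Highest index: option A.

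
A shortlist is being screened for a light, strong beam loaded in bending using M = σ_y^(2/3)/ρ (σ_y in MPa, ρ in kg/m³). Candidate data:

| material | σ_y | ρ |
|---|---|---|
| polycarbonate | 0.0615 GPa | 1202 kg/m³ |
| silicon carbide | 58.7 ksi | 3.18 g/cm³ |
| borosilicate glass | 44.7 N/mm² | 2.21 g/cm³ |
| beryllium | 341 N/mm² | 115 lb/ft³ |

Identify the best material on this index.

beryllium

Normalizing units and computing the index:
  polycarbonate: σ_y = 61.50 MPa, ρ = 1202 kg/m³
  silicon carbide: σ_y = 404.7 MPa, ρ = 3180 kg/m³
  borosilicate glass: σ_y = 44.70 MPa, ρ = 2210 kg/m³
  beryllium: σ_y = 341.0 MPa, ρ = 1842 kg/m³
  beryllium: M = 26.5×10⁻³
  silicon carbide: M = 17.2×10⁻³
  polycarbonate: M = 13.0×10⁻³
  borosilicate glass: M = 5.70×10⁻³
The maximum is for beryllium.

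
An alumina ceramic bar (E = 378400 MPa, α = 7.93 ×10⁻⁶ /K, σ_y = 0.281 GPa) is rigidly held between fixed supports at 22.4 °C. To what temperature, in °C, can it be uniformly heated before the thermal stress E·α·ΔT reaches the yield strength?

116 °C

E = 378400 MPa = 378.4 GPa.
σ_y = 0.281 GPa = 281.0 MPa.
E·α·ΔT = 281.0 MPa ⇒ ΔT = 281.0 / (378.4×10³ × 7.93×10⁻⁶) = 93.64 K.
T = 22.4 + 93.64 = 116.0 °C.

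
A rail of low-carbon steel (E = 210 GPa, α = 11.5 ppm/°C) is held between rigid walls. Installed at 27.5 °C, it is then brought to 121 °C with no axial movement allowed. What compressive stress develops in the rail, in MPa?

226 MPa

ΔT = 93.50 K. Constrained thermal stress σ = E·α·ΔT = 210.0×10³ MPa × 11.5×10⁻⁶ × 93.50 = 226 MPa (compressive).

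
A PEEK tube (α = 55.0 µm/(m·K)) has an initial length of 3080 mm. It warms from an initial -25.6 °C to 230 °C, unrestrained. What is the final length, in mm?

ΔT = 230 − (-25.6) = 255.6 K.
ΔL = α·L₀·ΔT = 55.0×10⁻⁶ × 3080 mm × 255.6 K = 43.3 mm.
L = L₀ + ΔL = 3080 + 43.3 = 3123.3 mm.

3123.3 mm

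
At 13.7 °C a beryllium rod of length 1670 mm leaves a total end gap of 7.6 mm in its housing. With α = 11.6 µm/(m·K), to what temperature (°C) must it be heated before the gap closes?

406 °C

α·L₀·ΔT = 7.6 mm ⇒ ΔT = 7.6 / (11.6×10⁻⁶ × 1670.0) = 392.3 K.
T = 13.7 + 392.3 = 406.0 °C.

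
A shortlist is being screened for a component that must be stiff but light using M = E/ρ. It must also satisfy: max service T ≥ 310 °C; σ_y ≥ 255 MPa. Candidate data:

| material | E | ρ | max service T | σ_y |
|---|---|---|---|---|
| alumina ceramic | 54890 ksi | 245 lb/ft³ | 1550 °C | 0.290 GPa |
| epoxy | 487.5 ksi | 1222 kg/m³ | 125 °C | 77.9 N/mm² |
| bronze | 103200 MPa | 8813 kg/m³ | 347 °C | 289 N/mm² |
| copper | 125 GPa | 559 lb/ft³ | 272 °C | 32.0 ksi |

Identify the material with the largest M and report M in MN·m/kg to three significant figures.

alumina ceramic, M = 96.4 MN·m/kg

Screen on constraints: max service T ≥ 310 °C; σ_y ≥ 255 MPa. Survivors: alumina ceramic, bronze.
Putting every candidate on a common basis:
  alumina ceramic: E = 378.5 GPa, ρ = 3925 kg/m³
  bronze: E = 103.2 GPa, ρ = 8813 kg/m³
  alumina ceramic: M = 96.4 MN·m/kg
  bronze: M = 11.7 MN·m/kg
The maximum is for alumina ceramic.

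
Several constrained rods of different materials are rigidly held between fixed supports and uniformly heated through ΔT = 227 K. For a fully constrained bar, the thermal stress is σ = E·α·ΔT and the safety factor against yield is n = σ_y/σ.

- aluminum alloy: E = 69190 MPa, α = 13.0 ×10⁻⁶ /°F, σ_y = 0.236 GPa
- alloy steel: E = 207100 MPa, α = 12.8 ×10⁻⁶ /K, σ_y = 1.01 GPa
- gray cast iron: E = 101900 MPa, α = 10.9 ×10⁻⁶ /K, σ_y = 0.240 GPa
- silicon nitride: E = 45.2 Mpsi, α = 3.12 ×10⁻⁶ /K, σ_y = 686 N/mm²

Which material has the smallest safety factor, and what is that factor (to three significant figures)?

In consistent units (E in GPa, α in ×10⁻⁶/K, σ_y in MPa):
  aluminum alloy: E = 69.19, α = 23.4, σ_y = 236.0 → σ = 368 MPa, n = 0.642
  alloy steel: E = 207.1, α = 12.8, σ_y = 1010 → σ = 602 MPa, n = 1.68
  gray cast iron: E = 101.9, α = 10.9, σ_y = 240.0 → σ = 252 MPa, n = 0.952
  silicon nitride: E = 311.6, α = 3.12, σ_y = 686.0 → σ = 221 MPa, n = 3.11
Aluminum alloy has the lowest safety factor, n = 0.642.

aluminum alloy, n = 0.642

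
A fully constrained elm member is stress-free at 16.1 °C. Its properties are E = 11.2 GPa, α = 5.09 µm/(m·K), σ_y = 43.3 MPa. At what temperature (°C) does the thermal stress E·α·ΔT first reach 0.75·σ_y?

586 °C

E·α·ΔT = 32.47 MPa ⇒ ΔT = 32.47 / (11.20×10³ × 5.09×10⁻⁶) = 569.7 K.
T = 16.1 + 569.7 = 585.8 °C.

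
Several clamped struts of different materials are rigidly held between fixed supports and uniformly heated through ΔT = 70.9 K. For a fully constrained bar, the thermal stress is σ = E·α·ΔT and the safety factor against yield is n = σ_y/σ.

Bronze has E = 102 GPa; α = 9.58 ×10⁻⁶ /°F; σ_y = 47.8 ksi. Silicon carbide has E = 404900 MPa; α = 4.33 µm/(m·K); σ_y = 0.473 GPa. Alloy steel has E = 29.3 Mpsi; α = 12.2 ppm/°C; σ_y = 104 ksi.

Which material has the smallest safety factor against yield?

bronze

Per material, after unit conversion:
  bronze: E = 102.0, α = 17.2, σ_y = 329.6 → σ = 125 MPa, n = 2.64
  silicon carbide: E = 404.9, α = 4.33, σ_y = 473.0 → σ = 124 MPa, n = 3.81
  alloy steel: E = 202.0, α = 12.2, σ_y = 717.1 → σ = 175 MPa, n = 4.10
Smallest n: bronze with n = 2.64.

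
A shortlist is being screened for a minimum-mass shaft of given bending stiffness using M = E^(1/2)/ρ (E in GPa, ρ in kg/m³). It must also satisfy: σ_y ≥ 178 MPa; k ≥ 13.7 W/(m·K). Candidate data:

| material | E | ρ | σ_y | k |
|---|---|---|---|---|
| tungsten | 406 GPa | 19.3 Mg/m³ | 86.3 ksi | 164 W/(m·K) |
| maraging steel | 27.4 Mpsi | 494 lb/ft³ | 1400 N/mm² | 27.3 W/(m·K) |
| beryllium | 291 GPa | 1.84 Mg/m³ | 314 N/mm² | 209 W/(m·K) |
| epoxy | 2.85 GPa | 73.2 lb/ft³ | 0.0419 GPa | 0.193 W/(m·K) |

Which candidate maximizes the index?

Screen on constraints: σ_y ≥ 178 MPa; k ≥ 13.7 W/(m·K). Survivors: tungsten, maraging steel, beryllium.
Putting every candidate on a common basis:
  tungsten: E = 406.0 GPa, ρ = 19300 kg/m³
  maraging steel: E = 188.9 GPa, ρ = 7913 kg/m³
  beryllium: E = 291.0 GPa, ρ = 1840 kg/m³
  beryllium: M = 9.27×10⁻³
  maraging steel: M = 1.74×10⁻³
  tungsten: M = 1.04×10⁻³
Beryllium ranks first.

beryllium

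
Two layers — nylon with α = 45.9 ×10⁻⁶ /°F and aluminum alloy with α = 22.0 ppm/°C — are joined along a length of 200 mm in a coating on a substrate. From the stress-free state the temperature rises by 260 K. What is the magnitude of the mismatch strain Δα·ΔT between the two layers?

0.0158

nylon: α = 45.9×10⁻⁶/°F × 9/5 = 82.6×10⁻⁶/K.
Δα = |82.6 − 22.0|×10⁻⁶/K = 60.6×10⁻⁶/K.
Mismatch strain = Δα·ΔT = 60.6×10⁻⁶ × 260.0 = 0.0158.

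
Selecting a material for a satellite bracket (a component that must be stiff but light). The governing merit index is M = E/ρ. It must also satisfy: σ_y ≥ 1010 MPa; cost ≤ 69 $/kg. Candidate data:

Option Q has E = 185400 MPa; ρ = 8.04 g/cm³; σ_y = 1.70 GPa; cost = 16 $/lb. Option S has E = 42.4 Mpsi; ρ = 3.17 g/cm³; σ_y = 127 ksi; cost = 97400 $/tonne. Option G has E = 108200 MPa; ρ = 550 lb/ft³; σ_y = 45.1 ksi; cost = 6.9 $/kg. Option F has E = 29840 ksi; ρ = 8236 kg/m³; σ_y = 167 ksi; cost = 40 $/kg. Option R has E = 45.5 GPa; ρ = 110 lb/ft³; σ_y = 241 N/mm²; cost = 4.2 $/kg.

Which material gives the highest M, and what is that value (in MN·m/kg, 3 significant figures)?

Screen on constraints: σ_y ≥ 1010 MPa; cost ≤ 69 $/kg. Survivors: option Q, option F.
Convert each candidate to consistent units, then evaluate M:
  option Q: E = 185.4 GPa, ρ = 8040 kg/m³
  option F: E = 205.7 GPa, ρ = 8236 kg/m³
  option F: M = 25.0 MN·m/kg
  option Q: M = 23.1 MN·m/kg
Highest index: option F.

option F, M = 25.0 MN·m/kg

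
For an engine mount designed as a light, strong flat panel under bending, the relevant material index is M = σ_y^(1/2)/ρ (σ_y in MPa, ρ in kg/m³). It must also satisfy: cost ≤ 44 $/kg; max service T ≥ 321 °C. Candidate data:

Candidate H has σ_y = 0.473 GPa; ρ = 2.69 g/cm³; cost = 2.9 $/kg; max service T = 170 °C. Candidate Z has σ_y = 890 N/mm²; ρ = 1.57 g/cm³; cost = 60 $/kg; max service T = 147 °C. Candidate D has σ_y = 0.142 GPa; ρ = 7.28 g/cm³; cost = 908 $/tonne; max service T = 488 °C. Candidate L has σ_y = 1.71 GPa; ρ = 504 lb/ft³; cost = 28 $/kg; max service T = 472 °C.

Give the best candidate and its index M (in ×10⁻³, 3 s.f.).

candidate L, M = 5.12×10⁻³

Screen on constraints: cost ≤ 44 $/kg; max service T ≥ 321 °C. Survivors: candidate D, candidate L.
After converting to SI:
  candidate D: σ_y = 142.0 MPa, ρ = 7280 kg/m³
  candidate L: σ_y = 1710 MPa, ρ = 8073 kg/m³
  candidate L: M = 5.12×10⁻³
  candidate D: M = 1.64×10⁻³
Candidate L ranks first.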